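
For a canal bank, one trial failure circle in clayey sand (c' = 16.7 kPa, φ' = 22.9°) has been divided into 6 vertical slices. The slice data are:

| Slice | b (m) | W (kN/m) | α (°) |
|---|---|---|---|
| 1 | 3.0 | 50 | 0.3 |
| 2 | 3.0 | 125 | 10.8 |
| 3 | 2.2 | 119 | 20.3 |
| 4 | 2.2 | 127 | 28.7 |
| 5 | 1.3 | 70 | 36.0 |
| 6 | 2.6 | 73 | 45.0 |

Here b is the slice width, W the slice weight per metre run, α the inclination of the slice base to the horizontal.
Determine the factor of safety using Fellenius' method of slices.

Ordinary method of slices: FS = Σ[c'·Δl_i + (W_i cosα_i)·tanφ'] / Σ W_i sinα_i, with Δl_i = b_i / cosα_i.
Slice 1: Δl = 3.0/cos0.3° = 3.000 m; N'_1 = 50·cos0.3° = 50.0; c'Δl = 50.10; W sinα = 0.3
Slice 2: Δl = 3.0/cos10.8° = 3.054 m; N'_2 = 125·cos10.8° = 122.8; c'Δl = 51.00; W sinα = 23.4
Slice 3: Δl = 2.2/cos20.3° = 2.346 m; N'_3 = 119·cos20.3° = 111.6; c'Δl = 39.17; W sinα = 41.3
Slice 4: Δl = 2.2/cos28.7° = 2.508 m; N'_4 = 127·cos28.7° = 111.4; c'Δl = 41.89; W sinα = 61.0
Slice 5: Δl = 1.3/cos36.0° = 1.607 m; N'_5 = 70·cos36.0° = 56.6; c'Δl = 26.84; W sinα = 41.1
Slice 6: Δl = 2.6/cos45.0° = 3.677 m; N'_6 = 73·cos45.0° = 51.6; c'Δl = 61.41; W sinα = 51.6
Σc'Δl = 270.4 kN/m; ΣN' = 504.0 kN/m; ΣW sinα = 218.7 kN/m
Resisting = 270.4 + 504.0·tan22.9° = 270.4 + 212.9 = 483.3 kN/m
FS = 483.3 / 218.7 = 2.210

FS = 2.21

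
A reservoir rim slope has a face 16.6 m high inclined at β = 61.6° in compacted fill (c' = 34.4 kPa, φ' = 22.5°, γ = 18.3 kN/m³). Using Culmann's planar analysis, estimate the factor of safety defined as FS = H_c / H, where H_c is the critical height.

H_c = (4c'/γ) · sinβ cosφ' / [1 − cos(β − φ')]
    = (4·34.4/18.3) · sin61.6°·cos22.5° / [1 − cos39.1°]
    = 7.519 · 0.8127 / 0.2240 = 27.29 m
FS = H_c / H = 27.29 / 16.6 = 1.644

FS = 1.64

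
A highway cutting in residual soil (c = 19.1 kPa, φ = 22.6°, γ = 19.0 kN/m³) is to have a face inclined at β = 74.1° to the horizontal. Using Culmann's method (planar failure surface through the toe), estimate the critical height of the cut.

H_c = 9.46 m

Culmann's analysis gives the critical failure plane at α_cr = (β + φ)/2 = (74.1 + 22.6)/2 = 48.3°, and the critical height
H_c = (4c/γ) · sinβ cosφ / [1 − cos(β − φ)]
    = (4·19.1/19.0) · sin74.1°·cos22.6° / [1 − cos(51.5°)]
    = 4.021 · 0.9617·0.9232 / [1 − 0.6225]
    = 4.021 · 0.8879 / 0.3775
    = 9.46 m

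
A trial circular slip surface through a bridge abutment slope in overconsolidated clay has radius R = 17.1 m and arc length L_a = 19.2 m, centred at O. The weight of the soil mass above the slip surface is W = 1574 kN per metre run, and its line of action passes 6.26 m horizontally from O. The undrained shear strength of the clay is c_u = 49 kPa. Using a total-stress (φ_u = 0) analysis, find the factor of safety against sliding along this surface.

Taking moments about the centre O, the resisting moment is provided by the undrained shear strength acting along the arc:
M_R = c_u·L_a·R = 49·19.20·17.1 = 16087.7 kN·m/m
M_D = W·d = 1574·6.26 = 9853.2 kN·m/m
FS = M_R / M_D = 16087.7 / 9853.2 = 1.633

FS = 1.63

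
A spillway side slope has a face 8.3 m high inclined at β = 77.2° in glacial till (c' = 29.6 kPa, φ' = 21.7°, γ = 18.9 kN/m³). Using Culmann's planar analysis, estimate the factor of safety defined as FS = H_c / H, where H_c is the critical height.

FS = 1.58

H_c = (4c'/γ) · sinβ cosφ' / [1 − cos(β − φ')]
    = (4·29.6/18.9) · sin77.2°·cos21.7° / [1 − cos55.5°]
    = 6.265 · 0.9060 / 0.4336 = 13.09 m
FS = H_c / H = 13.09 / 8.3 = 1.577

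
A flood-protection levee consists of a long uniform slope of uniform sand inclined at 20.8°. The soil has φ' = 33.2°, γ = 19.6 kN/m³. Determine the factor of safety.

For a dry cohesionless infinite slope the factor of safety is FS = tanφ' / tanβ.
FS = tan33.2° / tan20.8° = 0.6544 / 0.3799 = 1.723

FS = 1.72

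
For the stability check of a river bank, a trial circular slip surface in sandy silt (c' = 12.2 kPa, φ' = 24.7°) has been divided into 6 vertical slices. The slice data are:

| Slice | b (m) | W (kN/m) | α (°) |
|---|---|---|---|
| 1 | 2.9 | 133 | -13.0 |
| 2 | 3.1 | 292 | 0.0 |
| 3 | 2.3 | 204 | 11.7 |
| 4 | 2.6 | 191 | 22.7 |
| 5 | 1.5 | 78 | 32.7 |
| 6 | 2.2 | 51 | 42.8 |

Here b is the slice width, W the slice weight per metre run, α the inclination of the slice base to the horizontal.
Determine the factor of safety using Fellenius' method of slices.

FS = 3.76

Ordinary method of slices: FS = Σ[c'·Δl_i + (W_i cosα_i)·tanφ'] / Σ W_i sinα_i, with Δl_i = b_i / cosα_i.
Slice 1: Δl = 2.9/cos(-13.0°) = 2.976 m; N'_1 = 133·cos(-13.0°) = 129.6; c'Δl = 36.31; W sinα = -29.9
Slice 2: Δl = 3.1/cos0.0° = 3.100 m; N'_2 = 292·cos0.0° = 292.0; c'Δl = 37.82; W sinα = 0.0
Slice 3: Δl = 2.3/cos11.7° = 2.349 m; N'_3 = 204·cos11.7° = 199.8; c'Δl = 28.66; W sinα = 41.4
Slice 4: Δl = 2.6/cos22.7° = 2.818 m; N'_4 = 191·cos22.7° = 176.2; c'Δl = 34.38; W sinα = 73.7
Slice 5: Δl = 1.5/cos32.7° = 1.783 m; N'_5 = 78·cos32.7° = 65.6; c'Δl = 21.75; W sinα = 42.1
Slice 6: Δl = 2.2/cos42.8° = 2.998 m; N'_6 = 51·cos42.8° = 37.4; c'Δl = 36.58; W sinα = 34.7
Σc'Δl = 195.5 kN/m; ΣN' = 900.6 kN/m; ΣW sinα = 161.9 kN/m
Resisting = 195.5 + 900.6·tan24.7° = 195.5 + 414.2 = 609.7 kN/m
FS = 609.7 / 161.9 = 3.765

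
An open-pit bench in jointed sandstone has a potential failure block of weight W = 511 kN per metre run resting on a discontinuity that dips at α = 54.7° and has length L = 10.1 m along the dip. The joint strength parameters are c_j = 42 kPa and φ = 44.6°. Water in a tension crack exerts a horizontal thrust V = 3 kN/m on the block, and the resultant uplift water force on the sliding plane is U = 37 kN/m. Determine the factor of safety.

FS = 1.62

Resolving the block weight along and normal to the plane and applying the Mohr–Coulomb strength on the joint:
N' = W cosα − U − V sinα = 511·cos54.7° − 37 − 3·sin54.7° = 255.8 kN/m
Driving force T = W sinα + V cosα = 511·sin54.7° + 3·cos54.7° = 418.8 kN/m
Resisting force R = c_j·L + N'·tanφ = 42·10.1 + 255.8·tan44.6° = 424.2 + 252.3 = 676.5 kN/m
FS = R / T = 676.5 / 418.8 = 1.615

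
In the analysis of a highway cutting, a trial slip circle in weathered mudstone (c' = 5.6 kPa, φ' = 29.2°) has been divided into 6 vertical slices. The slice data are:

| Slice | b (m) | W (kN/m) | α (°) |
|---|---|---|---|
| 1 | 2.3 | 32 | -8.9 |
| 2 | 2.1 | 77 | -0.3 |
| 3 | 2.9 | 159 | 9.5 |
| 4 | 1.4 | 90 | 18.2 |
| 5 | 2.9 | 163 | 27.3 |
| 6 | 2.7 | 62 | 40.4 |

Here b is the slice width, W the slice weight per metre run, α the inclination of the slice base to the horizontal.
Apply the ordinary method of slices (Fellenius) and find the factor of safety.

FS = 2.39

Ordinary method of slices: FS = Σ[c'·Δl_i + (W_i cosα_i)·tanφ'] / Σ W_i sinα_i, with Δl_i = b_i / cosα_i.
Slice 1: Δl = 2.3/cos(-8.9°) = 2.328 m; N'_1 = 32·cos(-8.9°) = 31.6; c'Δl = 13.04; W sinα = -5.0
Slice 2: Δl = 2.1/cos(-0.3°) = 2.100 m; N'_2 = 77·cos(-0.3°) = 77.0; c'Δl = 11.76; W sinα = -0.4
Slice 3: Δl = 2.9/cos9.5° = 2.940 m; N'_3 = 159·cos9.5° = 156.8; c'Δl = 16.47; W sinα = 26.2
Slice 4: Δl = 1.4/cos18.2° = 1.474 m; N'_4 = 90·cos18.2° = 85.5; c'Δl = 8.25; W sinα = 28.1
Slice 5: Δl = 2.9/cos27.3° = 3.263 m; N'_5 = 163·cos27.3° = 144.8; c'Δl = 18.28; W sinα = 74.8
Slice 6: Δl = 2.7/cos40.4° = 3.545 m; N'_6 = 62·cos40.4° = 47.2; c'Δl = 19.85; W sinα = 40.2
Σc'Δl = 87.6 kN/m; ΣN' = 543.0 kN/m; ΣW sinα = 163.9 kN/m
Resisting = 87.6 + 543.0·tan29.2° = 87.6 + 303.5 = 391.1 kN/m
FS = 391.1 / 163.9 = 2.386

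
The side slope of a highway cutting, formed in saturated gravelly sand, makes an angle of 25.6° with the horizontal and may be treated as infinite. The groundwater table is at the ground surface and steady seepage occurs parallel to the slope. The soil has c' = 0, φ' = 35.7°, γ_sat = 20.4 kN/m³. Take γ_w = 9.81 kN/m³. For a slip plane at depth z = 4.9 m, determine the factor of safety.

With seepage parallel to the slope and the water table at the surface, the effective normal stress on the slip plane uses the buoyant unit weight γ' = γ_sat − γ_w while the driving shear stress uses γ_sat:
FS = [c' + γ' z cos²β tanφ'] / [γ_sat z sinβ cosβ]
(For c' = 0 this reduces to FS = (γ'/γ_sat)·tanφ'/tanβ.)
γ' = 20.4 − 9.81 = 10.59 kN/m³
Numerator = 0.0 + 10.59·4.9·cos²25.6°·tan35.7° = 0.0 + 10.59·4.9·0.8133·0.7186 = 30.326 kPa
Denominator = 20.4·4.9·sin25.6°·cos25.6° = 20.4·4.9·0.4321·0.9018 = 38.951 kPa
FS = 30.326 / 38.951 = 0.779

FS = 0.78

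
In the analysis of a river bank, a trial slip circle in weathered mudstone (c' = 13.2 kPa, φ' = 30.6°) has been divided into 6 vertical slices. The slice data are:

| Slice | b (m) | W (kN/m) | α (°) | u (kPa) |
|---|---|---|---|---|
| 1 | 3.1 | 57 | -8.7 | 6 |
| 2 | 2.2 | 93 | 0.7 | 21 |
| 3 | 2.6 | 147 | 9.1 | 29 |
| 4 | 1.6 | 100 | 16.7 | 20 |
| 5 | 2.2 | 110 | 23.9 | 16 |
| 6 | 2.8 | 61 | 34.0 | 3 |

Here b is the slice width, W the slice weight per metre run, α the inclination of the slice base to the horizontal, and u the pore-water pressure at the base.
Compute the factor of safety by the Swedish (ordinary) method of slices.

FS = 3.18

Ordinary method of slices: FS = Σ[c'·Δl_i + (W_i cosα_i − u_i·Δl_i)·tanφ'] / Σ W_i sinα_i, with Δl_i = b_i / cosα_i.
Slice 1: Δl = 3.1/cos(-8.7°) = 3.136 m; N'_1 = 57·cos(-8.7°) − 6·3.136 = 37.5; c'Δl = 41.40; W sinα = -8.6
Slice 2: Δl = 2.2/cos0.7° = 2.200 m; N'_2 = 93·cos0.7° − 21·2.200 = 46.8; c'Δl = 29.04; W sinα = 1.1
Slice 3: Δl = 2.6/cos9.1° = 2.633 m; N'_3 = 147·cos9.1° − 29·2.633 = 68.8; c'Δl = 34.76; W sinα = 23.2
Slice 4: Δl = 1.6/cos16.7° = 1.670 m; N'_4 = 100·cos16.7° − 20·1.670 = 62.4; c'Δl = 22.05; W sinα = 28.7
Slice 5: Δl = 2.2/cos23.9° = 2.406 m; N'_5 = 110·cos23.9° − 16·2.406 = 62.1; c'Δl = 31.76; W sinα = 44.6
Slice 6: Δl = 2.8/cos34.0° = 3.377 m; N'_6 = 61·cos34.0° − 3·3.377 = 40.4; c'Δl = 44.58; W sinα = 34.1
Σc'Δl = 203.6 kN/m; ΣN' = 318.0 kN/m; ΣW sinα = 123.2 kN/m
Resisting = 203.6 + 318.0·tan30.6° = 203.6 + 188.1 = 391.6 kN/m
FS = 391.6 / 123.2 = 3.180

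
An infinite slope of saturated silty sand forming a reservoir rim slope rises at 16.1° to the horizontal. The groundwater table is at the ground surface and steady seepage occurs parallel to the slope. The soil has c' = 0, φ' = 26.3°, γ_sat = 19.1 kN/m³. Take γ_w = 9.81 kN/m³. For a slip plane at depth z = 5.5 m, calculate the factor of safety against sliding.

FS = 0.83

With seepage parallel to the slope and the water table at the surface, the effective normal stress on the slip plane uses the buoyant unit weight γ' = γ_sat − γ_w while the driving shear stress uses γ_sat:
FS = [c' + γ' z cos²β tanφ'] / [γ_sat z sinβ cosβ]
(For c' = 0 this reduces to FS = (γ'/γ_sat)·tanφ'/tanβ.)
γ' = 19.1 − 9.81 = 9.29 kN/m³
Numerator = 0.0 + 9.29·5.5·cos²16.1°·tan26.3° = 0.0 + 9.29·5.5·0.9231·0.4942 = 23.311 kPa
Denominator = 19.1·5.5·sin16.1°·cos16.1° = 19.1·5.5·0.2773·0.9608 = 27.989 kPa
FS = 23.311 / 27.989 = 0.833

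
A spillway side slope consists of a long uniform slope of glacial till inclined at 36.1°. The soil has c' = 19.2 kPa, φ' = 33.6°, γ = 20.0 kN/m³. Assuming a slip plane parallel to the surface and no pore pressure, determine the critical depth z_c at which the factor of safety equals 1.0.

z_c = 22.69 m

Setting FS = 1.00 in FS = [c' + γz cos²β tanφ'] / [γz sinβ cosβ] and solving for z:
z = c' / [γ cosβ (FS·sinβ − cosβ·tanφ')]
  = 19.2 / [20.0·cos36.1°·(1.00·sin36.1° − cos36.1°·tan33.6°)]
  = 19.2 / [20.0·0.8080·(1.00·0.5892 − 0.8080·0.6644)]
  = 19.2 / 0.8463 = 22.688 m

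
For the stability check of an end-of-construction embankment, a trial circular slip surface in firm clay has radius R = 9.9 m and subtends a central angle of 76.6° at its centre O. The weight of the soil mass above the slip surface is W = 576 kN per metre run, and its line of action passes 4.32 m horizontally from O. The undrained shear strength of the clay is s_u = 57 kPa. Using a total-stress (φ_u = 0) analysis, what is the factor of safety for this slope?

FS = 3.00

Taking moments about the centre O, the resisting moment is provided by the undrained shear strength acting along the arc:
Arc length L_a = R·θ = 9.9·(76.6°·π/180) = 9.9·1.3369 = 13.24 m
M_R = s_u·L_a·R = 57·13.24·9.9 = 7468.8 kN·m/m
M_D = W·d = 576·4.32 = 2488.3 kN·m/m
FS = M_R / M_D = 7468.8 / 2488.3 = 3.002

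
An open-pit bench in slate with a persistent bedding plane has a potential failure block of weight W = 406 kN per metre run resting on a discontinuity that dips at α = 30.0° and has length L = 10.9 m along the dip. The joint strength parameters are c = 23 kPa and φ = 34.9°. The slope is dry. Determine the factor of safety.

Resolving the block weight along and normal to the plane and applying the Mohr–Coulomb strength on the joint:
N' = W cosα = 406·cos30.0° = 351.6 kN/m
Driving force T = W sinα = 406·sin30.0° = 203.0 kN/m
Resisting force R = c·L + N'·tanφ = 23·10.9 + 351.6·tan34.9° = 250.7 + 245.3 = 496.0 kN/m
FS = R / T = 496.0 / 203.0 = 2.443

FS = 2.44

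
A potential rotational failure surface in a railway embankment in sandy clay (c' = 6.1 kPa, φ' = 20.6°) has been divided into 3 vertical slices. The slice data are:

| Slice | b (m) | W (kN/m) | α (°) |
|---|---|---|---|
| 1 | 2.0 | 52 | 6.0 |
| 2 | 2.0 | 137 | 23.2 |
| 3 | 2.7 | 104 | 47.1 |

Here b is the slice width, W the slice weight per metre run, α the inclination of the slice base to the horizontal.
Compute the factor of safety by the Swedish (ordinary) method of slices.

Ordinary method of slices: FS = Σ[c'·Δl_i + (W_i cosα_i)·tanφ'] / Σ W_i sinα_i, with Δl_i = b_i / cosα_i.
Slice 1: Δl = 2.0/cos6.0° = 2.011 m; N'_1 = 52·cos6.0° = 51.7; c'Δl = 12.27; W sinα = 5.4
Slice 2: Δl = 2.0/cos23.2° = 2.176 m; N'_2 = 137·cos23.2° = 125.9; c'Δl = 13.27; W sinα = 54.0
Slice 3: Δl = 2.7/cos47.1° = 3.966 m; N'_3 = 104·cos47.1° = 70.8; c'Δl = 24.19; W sinα = 76.2
Σc'Δl = 49.7 kN/m; ΣN' = 248.4 kN/m; ΣW sinα = 135.6 kN/m
Resisting = 49.7 + 248.4·tan20.6° = 49.7 + 93.4 = 143.1 kN/m
FS = 143.1 / 135.6 = 1.055

FS = 1.06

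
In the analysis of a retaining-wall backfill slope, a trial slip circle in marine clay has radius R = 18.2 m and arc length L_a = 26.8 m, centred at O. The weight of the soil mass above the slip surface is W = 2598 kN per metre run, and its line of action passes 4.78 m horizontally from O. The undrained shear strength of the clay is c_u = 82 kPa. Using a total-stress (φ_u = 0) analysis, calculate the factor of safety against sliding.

Taking moments about the centre O, the resisting moment is provided by the undrained shear strength acting along the arc:
M_R = c_u·L_a·R = 82·26.80·18.2 = 39996.3 kN·m/m
M_D = W·d = 2598·4.78 = 12418.4 kN·m/m
FS = M_R / M_D = 39996.3 / 12418.4 = 3.221

FS = 3.22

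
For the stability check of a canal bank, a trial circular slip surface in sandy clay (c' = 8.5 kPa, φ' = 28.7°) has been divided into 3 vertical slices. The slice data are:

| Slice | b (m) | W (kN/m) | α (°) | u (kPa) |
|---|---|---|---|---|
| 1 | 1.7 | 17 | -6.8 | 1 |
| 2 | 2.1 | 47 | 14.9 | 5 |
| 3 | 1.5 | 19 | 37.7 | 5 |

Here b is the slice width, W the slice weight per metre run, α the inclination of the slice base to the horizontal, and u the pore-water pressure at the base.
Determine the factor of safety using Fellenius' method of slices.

FS = 3.66

Ordinary method of slices: FS = Σ[c'·Δl_i + (W_i cosα_i − u_i·Δl_i)·tanφ'] / Σ W_i sinα_i, with Δl_i = b_i / cosα_i.
Slice 1: Δl = 1.7/cos(-6.8°) = 1.712 m; N'_1 = 17·cos(-6.8°) − 1·1.712 = 15.2; c'Δl = 14.55; W sinα = -2.0
Slice 2: Δl = 2.1/cos14.9° = 2.173 m; N'_2 = 47·cos14.9° − 5·2.173 = 34.6; c'Δl = 18.47; W sinα = 12.1
Slice 3: Δl = 1.5/cos37.7° = 1.896 m; N'_3 = 19·cos37.7° − 5·1.896 = 5.6; c'Δl = 16.11; W sinα = 11.6
Σc'Δl = 49.1 kN/m; ΣN' = 55.3 kN/m; ΣW sinα = 21.7 kN/m
Resisting = 49.1 + 55.3·tan28.7° = 49.1 + 30.3 = 79.4 kN/m
FS = 79.4 / 21.7 = 3.660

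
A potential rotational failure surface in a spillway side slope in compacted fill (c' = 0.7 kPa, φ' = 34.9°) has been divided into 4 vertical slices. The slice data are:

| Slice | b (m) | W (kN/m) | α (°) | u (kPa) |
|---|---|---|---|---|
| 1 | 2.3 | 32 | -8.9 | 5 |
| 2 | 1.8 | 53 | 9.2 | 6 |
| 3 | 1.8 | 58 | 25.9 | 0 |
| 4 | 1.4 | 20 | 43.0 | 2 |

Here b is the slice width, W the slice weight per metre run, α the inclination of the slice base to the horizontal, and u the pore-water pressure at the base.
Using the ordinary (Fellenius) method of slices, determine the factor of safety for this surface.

Ordinary method of slices: FS = Σ[c'·Δl_i + (W_i cosα_i − u_i·Δl_i)·tanφ'] / Σ W_i sinα_i, with Δl_i = b_i / cosα_i.
Slice 1: Δl = 2.3/cos(-8.9°) = 2.328 m; N'_1 = 32·cos(-8.9°) − 5·2.328 = 20.0; c'Δl = 1.63; W sinα = -5.0
Slice 2: Δl = 1.8/cos9.2° = 1.823 m; N'_2 = 53·cos9.2° − 6·1.823 = 41.4; c'Δl = 1.28; W sinα = 8.5
Slice 3: Δl = 1.8/cos25.9° = 2.001 m; N'_3 = 58·cos25.9° − 0·2.001 = 52.2; c'Δl = 1.40; W sinα = 25.3
Slice 4: Δl = 1.4/cos43.0° = 1.914 m; N'_4 = 20·cos43.0° − 2·1.914 = 10.8; c'Δl = 1.34; W sinα = 13.6
Σc'Δl = 5.6 kN/m; ΣN' = 124.3 kN/m; ΣW sinα = 42.5 kN/m
Resisting = 5.6 + 124.3·tan34.9° = 5.6 + 86.7 = 92.4 kN/m
FS = 92.4 / 42.5 = 2.174

FS = 2.17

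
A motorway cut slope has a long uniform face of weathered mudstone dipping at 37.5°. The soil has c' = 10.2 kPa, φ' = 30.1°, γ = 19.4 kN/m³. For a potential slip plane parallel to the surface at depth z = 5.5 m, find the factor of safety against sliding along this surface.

FS = 0.95

For an infinite slope with a slip plane parallel to the surface (no pore pressure): FS = [c' + γz cos²β tanφ'] / [γz sinβ cosβ].
γz = 19.4·5.5 = 106.70 kN/m²
Numerator = 10.2 + 106.70·cos²37.5°·tan30.1° = 10.2 + 106.70·0.6294·0.5797 = 49.130 kPa
Denominator = 106.70·sin37.5°·cos37.5° = 106.70·0.6088·0.7934 = 51.532 kPa
FS = 49.130 / 51.532 = 0.953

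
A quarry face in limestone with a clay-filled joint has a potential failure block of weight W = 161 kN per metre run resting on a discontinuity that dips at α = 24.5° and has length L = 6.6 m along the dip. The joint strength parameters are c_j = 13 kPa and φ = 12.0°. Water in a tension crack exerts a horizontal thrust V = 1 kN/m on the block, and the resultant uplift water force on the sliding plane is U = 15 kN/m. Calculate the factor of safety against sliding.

Resolving the block weight along and normal to the plane and applying the Mohr–Coulomb strength on the joint:
N' = W cosα − U − V sinα = 161·cos24.5° − 15 − 1·sin24.5° = 131.1 kN/m
Driving force T = W sinα + V cosα = 161·sin24.5° + 1·cos24.5° = 67.7 kN/m
Resisting force R = c_j·L + N'·tanφ = 13·6.6 + 131.1·tan12.0° = 85.8 + 27.9 = 113.7 kN/m
FS = R / T = 113.7 / 67.7 = 1.680

FS = 1.68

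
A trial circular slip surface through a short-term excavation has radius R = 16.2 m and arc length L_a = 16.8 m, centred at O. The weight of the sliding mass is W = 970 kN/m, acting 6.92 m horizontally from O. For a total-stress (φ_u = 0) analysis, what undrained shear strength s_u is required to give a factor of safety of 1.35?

FS = s_u·L_a·R / (W·d), so s_u = FS·W·d / (L_a·R).
s_u = 1.35·970·6.92 / (16.80·16.2) = 9061.7 / 272.16 = 33.30 kPa

s_u = 33.3 kPa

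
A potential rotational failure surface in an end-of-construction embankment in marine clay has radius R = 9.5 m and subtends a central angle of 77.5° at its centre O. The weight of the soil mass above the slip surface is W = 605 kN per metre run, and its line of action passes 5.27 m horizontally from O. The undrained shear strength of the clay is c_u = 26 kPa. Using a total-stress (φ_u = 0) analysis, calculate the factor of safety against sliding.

Taking moments about the centre O, the resisting moment is provided by the undrained shear strength acting along the arc:
Arc length L_a = R·θ = 9.5·(77.5°·π/180) = 9.5·1.3526 = 12.85 m
M_R = c_u·L_a·R = 26·12.85·9.5 = 3173.9 kN·m/m
M_D = W·d = 605·5.27 = 3188.3 kN·m/m
FS = M_R / M_D = 3173.9 / 3188.3 = 0.995

FS = 1.00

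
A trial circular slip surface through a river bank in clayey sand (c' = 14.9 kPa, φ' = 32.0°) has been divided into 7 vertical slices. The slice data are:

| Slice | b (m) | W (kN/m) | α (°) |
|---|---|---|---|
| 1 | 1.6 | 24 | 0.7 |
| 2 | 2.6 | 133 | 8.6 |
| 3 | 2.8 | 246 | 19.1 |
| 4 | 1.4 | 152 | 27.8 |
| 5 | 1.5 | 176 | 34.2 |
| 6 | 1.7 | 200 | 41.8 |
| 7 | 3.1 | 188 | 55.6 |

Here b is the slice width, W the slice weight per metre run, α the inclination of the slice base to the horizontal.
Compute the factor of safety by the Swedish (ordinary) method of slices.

Ordinary method of slices: FS = Σ[c'·Δl_i + (W_i cosα_i)·tanφ'] / Σ W_i sinα_i, with Δl_i = b_i / cosα_i.
Slice 1: Δl = 1.6/cos0.7° = 1.600 m; N'_1 = 24·cos0.7° = 24.0; c'Δl = 23.84; W sinα = 0.3
Slice 2: Δl = 2.6/cos8.6° = 2.630 m; N'_2 = 133·cos8.6° = 131.5; c'Δl = 39.18; W sinα = 19.9
Slice 3: Δl = 2.8/cos19.1° = 2.963 m; N'_3 = 246·cos19.1° = 232.5; c'Δl = 44.15; W sinα = 80.5
Slice 4: Δl = 1.4/cos27.8° = 1.583 m; N'_4 = 152·cos27.8° = 134.5; c'Δl = 23.58; W sinα = 70.9
Slice 5: Δl = 1.5/cos34.2° = 1.814 m; N'_5 = 176·cos34.2° = 145.6; c'Δl = 27.02; W sinα = 98.9
Slice 6: Δl = 1.7/cos41.8° = 2.280 m; N'_6 = 200·cos41.8° = 149.1; c'Δl = 33.98; W sinα = 133.3
Slice 7: Δl = 3.1/cos55.6° = 5.487 m; N'_7 = 188·cos55.6° = 106.2; c'Δl = 81.76; W sinα = 155.1
Σc'Δl = 273.5 kN/m; ΣN' = 923.3 kN/m; ΣW sinα = 558.9 kN/m
Resisting = 273.5 + 923.3·tan32.0° = 273.5 + 576.9 = 850.4 kN/m
FS = 850.4 / 558.9 = 1.522

FS = 1.52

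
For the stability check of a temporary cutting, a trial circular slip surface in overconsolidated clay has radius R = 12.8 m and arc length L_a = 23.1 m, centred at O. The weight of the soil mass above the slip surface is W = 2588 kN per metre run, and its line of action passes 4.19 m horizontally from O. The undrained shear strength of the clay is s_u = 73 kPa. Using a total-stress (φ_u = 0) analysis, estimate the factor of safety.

FS = 1.99

Taking moments about the centre O, the resisting moment is provided by the undrained shear strength acting along the arc:
M_R = s_u·L_a·R = 73·23.10·12.8 = 21584.6 kN·m/m
M_D = W·d = 2588·4.19 = 10843.7 kN·m/m
FS = M_R / M_D = 21584.6 / 10843.7 = 1.991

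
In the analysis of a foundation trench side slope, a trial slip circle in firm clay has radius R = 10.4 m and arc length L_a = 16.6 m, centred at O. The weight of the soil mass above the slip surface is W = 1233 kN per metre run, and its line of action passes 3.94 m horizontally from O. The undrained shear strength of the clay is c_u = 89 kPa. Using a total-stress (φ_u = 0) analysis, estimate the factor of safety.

FS = 3.16

Taking moments about the centre O, the resisting moment is provided by the undrained shear strength acting along the arc:
M_R = c_u·L_a·R = 89·16.60·10.4 = 15365.0 kN·m/m
M_D = W·d = 1233·3.94 = 4858.0 kN·m/m
FS = M_R / M_D = 15365.0 / 4858.0 = 3.163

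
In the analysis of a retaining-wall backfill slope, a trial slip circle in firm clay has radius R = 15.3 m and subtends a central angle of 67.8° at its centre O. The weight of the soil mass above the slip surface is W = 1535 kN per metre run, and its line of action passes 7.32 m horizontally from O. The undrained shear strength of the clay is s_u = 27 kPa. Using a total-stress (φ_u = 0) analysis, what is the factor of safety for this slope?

Taking moments about the centre O, the resisting moment is provided by the undrained shear strength acting along the arc:
Arc length L_a = R·θ = 15.3·(67.8°·π/180) = 15.3·1.1833 = 18.10 m
M_R = s_u·L_a·R = 27·18.10·15.3 = 7479.2 kN·m/m
M_D = W·d = 1535·7.32 = 11236.2 kN·m/m
FS = M_R / M_D = 7479.2 / 11236.2 = 0.666

FS = 0.67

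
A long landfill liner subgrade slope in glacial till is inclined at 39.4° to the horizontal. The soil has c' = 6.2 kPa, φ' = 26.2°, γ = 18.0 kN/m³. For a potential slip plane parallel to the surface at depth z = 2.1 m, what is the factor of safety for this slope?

FS = 0.93

For an infinite slope with a slip plane parallel to the surface (no pore pressure): FS = [c' + γz cos²β tanφ'] / [γz sinβ cosβ].
γz = 18.0·2.1 = 37.80 kN/m²
Numerator = 6.2 + 37.80·cos²39.4°·tan26.2° = 6.2 + 37.80·0.5971·0.4921 = 17.306 kPa
Denominator = 37.80·sin39.4°·cos39.4° = 37.80·0.6347·0.7727 = 18.540 kPa
FS = 17.306 / 18.540 = 0.933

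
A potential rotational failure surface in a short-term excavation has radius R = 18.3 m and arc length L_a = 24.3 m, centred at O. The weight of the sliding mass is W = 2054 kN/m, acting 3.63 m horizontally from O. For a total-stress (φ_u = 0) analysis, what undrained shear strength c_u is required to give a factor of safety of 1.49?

FS = c_u·L_a·R / (W·d), so c_u = FS·W·d / (L_a·R).
c_u = 1.49·2054·3.63 / (24.30·18.3) = 11109.5 / 444.69 = 24.98 kPa

c_u = 25.0 kPa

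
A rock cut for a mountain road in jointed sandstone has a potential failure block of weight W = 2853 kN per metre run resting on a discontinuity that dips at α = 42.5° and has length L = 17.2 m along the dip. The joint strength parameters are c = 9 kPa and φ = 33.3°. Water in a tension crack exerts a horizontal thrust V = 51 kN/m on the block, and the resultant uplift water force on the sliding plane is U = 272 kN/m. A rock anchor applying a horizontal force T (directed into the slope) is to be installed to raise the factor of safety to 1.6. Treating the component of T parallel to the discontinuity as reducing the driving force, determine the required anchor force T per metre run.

T = 1114 kN/m

Resolving forces along and normal to the sliding plane, with the horizontal anchor force T adding T·sinα to the effective normal force and T·cosα acting up the plane against the driving force:
FS = [cL + (W cosα − U − V sinα + T sinα) tanφ] / [W sinα + V cosα − T cosα]
Without the anchor: N' = 1797.0 kN/m, driving T_d = 1965.1 kN/m, resisting R = 9·17.2 + 1797.0·tan33.3° = 1335.2 kN/m, FS = 0.68.
Setting FS = 1.6 and solving for T:
1.6·(1965.1 − T cos42.5°) = 1335.2 + T sin42.5°·tan33.3°
T·(sin42.5°·tan33.3° + 1.6·cos42.5°) = 1.6·1965.1 − 1335.2
T·(0.6756·0.6569 + 1.6·0.7373) = 3144.1 − 1335.2 = 1808.9
T·1.6234 = 1808.9
T = 1114.2 kN/m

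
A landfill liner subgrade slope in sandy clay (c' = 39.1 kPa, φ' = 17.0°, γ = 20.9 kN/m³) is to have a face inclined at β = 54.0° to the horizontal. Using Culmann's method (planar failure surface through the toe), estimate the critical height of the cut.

H_c = 28.75 m

Culmann's analysis gives the critical failure plane at α_cr = (β + φ')/2 = (54.0 + 17.0)/2 = 35.5°, and the critical height
H_c = (4c'/γ) · sinβ cosφ' / [1 − cos(β − φ')]
    = (4·39.1/20.9) · sin54.0°·cos17.0° / [1 − cos(37.0°)]
    = 7.483 · 0.8090·0.9563 / [1 − 0.7986]
    = 7.483 · 0.7737 / 0.2014
    = 28.75 m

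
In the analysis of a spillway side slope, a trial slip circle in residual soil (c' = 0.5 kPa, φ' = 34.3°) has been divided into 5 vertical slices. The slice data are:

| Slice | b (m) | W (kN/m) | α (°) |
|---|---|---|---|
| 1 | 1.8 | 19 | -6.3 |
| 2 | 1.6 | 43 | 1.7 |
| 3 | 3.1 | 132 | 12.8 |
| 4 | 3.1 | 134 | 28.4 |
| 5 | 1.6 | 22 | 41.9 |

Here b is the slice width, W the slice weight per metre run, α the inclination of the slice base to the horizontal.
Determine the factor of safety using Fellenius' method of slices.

Ordinary method of slices: FS = Σ[c'·Δl_i + (W_i cosα_i)·tanφ'] / Σ W_i sinα_i, with Δl_i = b_i / cosα_i.
Slice 1: Δl = 1.8/cos(-6.3°) = 1.811 m; N'_1 = 19·cos(-6.3°) = 18.9; c'Δl = 0.91; W sinα = -2.1
Slice 2: Δl = 1.6/cos1.7° = 1.601 m; N'_2 = 43·cos1.7° = 43.0; c'Δl = 0.80; W sinα = 1.3
Slice 3: Δl = 3.1/cos12.8° = 3.179 m; N'_3 = 132·cos12.8° = 128.7; c'Δl = 1.59; W sinα = 29.2
Slice 4: Δl = 3.1/cos28.4° = 3.524 m; N'_4 = 134·cos28.4° = 117.9; c'Δl = 1.76; W sinα = 63.7
Slice 5: Δl = 1.6/cos41.9° = 2.150 m; N'_5 = 22·cos41.9° = 16.4; c'Δl = 1.07; W sinα = 14.7
Σc'Δl = 6.1 kN/m; ΣN' = 324.8 kN/m; ΣW sinα = 106.9 kN/m
Resisting = 6.1 + 324.8·tan34.3° = 6.1 + 221.6 = 227.7 kN/m
FS = 227.7 / 106.9 = 2.131

FS = 2.13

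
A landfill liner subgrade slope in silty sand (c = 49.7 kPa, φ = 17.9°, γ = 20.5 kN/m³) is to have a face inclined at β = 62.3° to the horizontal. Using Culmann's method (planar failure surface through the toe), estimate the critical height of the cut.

Culmann's analysis gives the critical failure plane at α_cr = (β + φ)/2 = (62.3 + 17.9)/2 = 40.1°, and the critical height
H_c = (4c/γ) · sinβ cosφ / [1 − cos(β − φ)]
    = (4·49.7/20.5) · sin62.3°·cos17.9° / [1 − cos(44.4°)]
    = 9.698 · 0.8854·0.9516 / [1 − 0.7145]
    = 9.698 · 0.8425 / 0.2855
    = 28.62 m

H_c = 28.62 m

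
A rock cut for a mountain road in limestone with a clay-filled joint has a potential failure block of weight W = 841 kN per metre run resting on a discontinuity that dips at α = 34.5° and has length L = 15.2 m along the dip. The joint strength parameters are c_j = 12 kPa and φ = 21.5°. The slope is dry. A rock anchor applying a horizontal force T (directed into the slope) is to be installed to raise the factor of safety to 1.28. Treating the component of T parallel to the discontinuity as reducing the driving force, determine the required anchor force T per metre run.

Resolving forces along and normal to the sliding plane, with the horizontal anchor force T adding T·sinα to the effective normal force and T·cosα acting up the plane against the driving force:
FS = [c_jL + (W cosα + T sinα) tanφ] / [W sinα − T cosα]
Without the anchor: N' = 693.1 kN/m, driving T_d = 476.3 kN/m, resisting R = 12·15.2 + 693.1·tan21.5° = 455.4 kN/m, FS = 0.96.
Setting FS = 1.28 and solving for T:
1.28·(476.3 − T cos34.5°) = 455.4 + T sin34.5°·tan21.5°
T·(sin34.5°·tan21.5° + 1.28·cos34.5°) = 1.28·476.3 − 455.4
T·(0.5664·0.3939 + 1.28·0.8241) = 609.7 − 455.4 = 154.3
T·1.2780 = 154.3
T = 120.7 kN/m

T = 121 kN/m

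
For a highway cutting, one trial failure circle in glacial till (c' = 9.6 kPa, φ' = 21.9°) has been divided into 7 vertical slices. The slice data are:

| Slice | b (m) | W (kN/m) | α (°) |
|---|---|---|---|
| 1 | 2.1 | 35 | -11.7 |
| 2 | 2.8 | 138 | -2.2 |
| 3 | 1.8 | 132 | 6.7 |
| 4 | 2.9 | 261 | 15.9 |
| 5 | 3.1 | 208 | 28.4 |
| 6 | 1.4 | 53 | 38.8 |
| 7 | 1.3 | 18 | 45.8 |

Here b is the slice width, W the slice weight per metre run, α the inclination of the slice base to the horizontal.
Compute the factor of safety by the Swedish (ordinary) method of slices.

FS = 2.19

Ordinary method of slices: FS = Σ[c'·Δl_i + (W_i cosα_i)·tanφ'] / Σ W_i sinα_i, with Δl_i = b_i / cosα_i.
Slice 1: Δl = 2.1/cos(-11.7°) = 2.145 m; N'_1 = 35·cos(-11.7°) = 34.3; c'Δl = 20.59; W sinα = -7.1
Slice 2: Δl = 2.8/cos(-2.2°) = 2.802 m; N'_2 = 138·cos(-2.2°) = 137.9; c'Δl = 26.90; W sinα = -5.3
Slice 3: Δl = 1.8/cos6.7° = 1.812 m; N'_3 = 132·cos6.7° = 131.1; c'Δl = 17.40; W sinα = 15.4
Slice 4: Δl = 2.9/cos15.9° = 3.015 m; N'_4 = 261·cos15.9° = 251.0; c'Δl = 28.95; W sinα = 71.5
Slice 5: Δl = 3.1/cos28.4° = 3.524 m; N'_5 = 208·cos28.4° = 183.0; c'Δl = 33.83; W sinα = 98.9
Slice 6: Δl = 1.4/cos38.8° = 1.796 m; N'_6 = 53·cos38.8° = 41.3; c'Δl = 17.25; W sinα = 33.2
Slice 7: Δl = 1.3/cos45.8° = 1.865 m; N'_7 = 18·cos45.8° = 12.5; c'Δl = 17.90; W sinα = 12.9
Σc'Δl = 162.8 kN/m; ΣN' = 791.1 kN/m; ΣW sinα = 219.6 kN/m
Resisting = 162.8 + 791.1·tan21.9° = 162.8 + 318.0 = 480.8 kN/m
FS = 480.8 / 219.6 = 2.190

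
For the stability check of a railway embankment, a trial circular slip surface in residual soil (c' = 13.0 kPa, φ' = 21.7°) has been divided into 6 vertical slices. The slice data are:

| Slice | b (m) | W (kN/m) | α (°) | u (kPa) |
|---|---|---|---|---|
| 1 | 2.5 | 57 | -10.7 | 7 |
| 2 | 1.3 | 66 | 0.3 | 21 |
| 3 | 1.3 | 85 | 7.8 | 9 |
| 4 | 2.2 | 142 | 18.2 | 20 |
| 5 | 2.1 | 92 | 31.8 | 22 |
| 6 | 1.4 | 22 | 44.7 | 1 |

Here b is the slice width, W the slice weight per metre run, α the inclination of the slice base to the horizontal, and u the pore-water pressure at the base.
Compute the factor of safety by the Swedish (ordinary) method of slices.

Ordinary method of slices: FS = Σ[c'·Δl_i + (W_i cosα_i − u_i·Δl_i)·tanφ'] / Σ W_i sinα_i, with Δl_i = b_i / cosα_i.
Slice 1: Δl = 2.5/cos(-10.7°) = 2.544 m; N'_1 = 57·cos(-10.7°) − 7·2.544 = 38.2; c'Δl = 33.08; W sinα = -10.6
Slice 2: Δl = 1.3/cos0.3° = 1.300 m; N'_2 = 66·cos0.3° − 21·1.300 = 38.7; c'Δl = 16.90; W sinα = 0.3
Slice 3: Δl = 1.3/cos7.8° = 1.312 m; N'_3 = 85·cos7.8° − 9·1.312 = 72.4; c'Δl = 17.06; W sinα = 11.5
Slice 4: Δl = 2.2/cos18.2° = 2.316 m; N'_4 = 142·cos18.2° − 20·2.316 = 88.6; c'Δl = 30.11; W sinα = 44.4
Slice 5: Δl = 2.1/cos31.8° = 2.471 m; N'_5 = 92·cos31.8° − 22·2.471 = 23.8; c'Δl = 32.12; W sinα = 48.5
Slice 6: Δl = 1.4/cos44.7° = 1.970 m; N'_6 = 22·cos44.7° − 1·1.970 = 13.7; c'Δl = 25.60; W sinα = 15.5
Σc'Δl = 154.9 kN/m; ΣN' = 275.4 kN/m; ΣW sinα = 109.6 kN/m
Resisting = 154.9 + 275.4·tan21.7° = 154.9 + 109.6 = 264.5 kN/m
FS = 264.5 / 109.6 = 2.413

FS = 2.41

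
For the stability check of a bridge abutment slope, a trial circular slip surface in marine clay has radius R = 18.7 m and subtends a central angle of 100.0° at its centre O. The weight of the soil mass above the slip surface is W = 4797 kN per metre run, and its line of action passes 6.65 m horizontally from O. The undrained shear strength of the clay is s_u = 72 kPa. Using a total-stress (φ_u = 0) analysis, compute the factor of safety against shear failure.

Taking moments about the centre O, the resisting moment is provided by the undrained shear strength acting along the arc:
Arc length L_a = R·θ = 18.7·(100.0°·π/180) = 18.7·1.7453 = 32.64 m
M_R = s_u·L_a·R = 72·32.64·18.7 = 43943.3 kN·m/m
M_D = W·d = 4797·6.65 = 31900.1 kN·m/m
FS = M_R / M_D = 43943.3 / 31900.1 = 1.378

FS = 1.38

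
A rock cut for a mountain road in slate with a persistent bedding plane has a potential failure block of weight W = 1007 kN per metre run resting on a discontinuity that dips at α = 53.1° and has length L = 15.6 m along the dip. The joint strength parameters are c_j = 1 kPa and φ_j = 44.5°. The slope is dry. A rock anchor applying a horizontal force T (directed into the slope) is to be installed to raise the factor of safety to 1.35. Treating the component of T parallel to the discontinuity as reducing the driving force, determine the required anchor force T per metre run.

Resolving forces along and normal to the sliding plane, with the horizontal anchor force T adding T·sinα to the effective normal force and T·cosα acting up the plane against the driving force:
FS = [c_jL + (W cosα + T sinα) tanφ_j] / [W sinα − T cosα]
Without the anchor: N' = 604.6 kN/m, driving T_d = 805.3 kN/m, resisting R = 1·15.6 + 604.6·tan44.5° = 609.8 kN/m, FS = 0.76.
Setting FS = 1.35 and solving for T:
1.35·(805.3 − T cos53.1°) = 609.8 + T sin53.1°·tan44.5°
T·(sin53.1°·tan44.5° + 1.35·cos53.1°) = 1.35·805.3 − 609.8
T·(0.7997·0.9827 + 1.35·0.6004) = 1087.1 − 609.8 = 477.4
T·1.5964 = 477.4
T = 299.0 kN/m

T = 299 kN/m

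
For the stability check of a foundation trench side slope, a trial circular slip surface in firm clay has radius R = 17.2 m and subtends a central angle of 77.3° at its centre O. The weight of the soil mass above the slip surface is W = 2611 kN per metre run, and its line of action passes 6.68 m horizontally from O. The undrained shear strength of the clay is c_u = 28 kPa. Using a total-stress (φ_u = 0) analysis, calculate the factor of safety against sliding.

FS = 0.64

Taking moments about the centre O, the resisting moment is provided by the undrained shear strength acting along the arc:
Arc length L_a = R·θ = 17.2·(77.3°·π/180) = 17.2·1.3491 = 23.21 m
M_R = c_u·L_a·R = 28·23.21·17.2 = 11175.6 kN·m/m
M_D = W·d = 2611·6.68 = 17441.5 kN·m/m
FS = M_R / M_D = 11175.6 / 17441.5 = 0.641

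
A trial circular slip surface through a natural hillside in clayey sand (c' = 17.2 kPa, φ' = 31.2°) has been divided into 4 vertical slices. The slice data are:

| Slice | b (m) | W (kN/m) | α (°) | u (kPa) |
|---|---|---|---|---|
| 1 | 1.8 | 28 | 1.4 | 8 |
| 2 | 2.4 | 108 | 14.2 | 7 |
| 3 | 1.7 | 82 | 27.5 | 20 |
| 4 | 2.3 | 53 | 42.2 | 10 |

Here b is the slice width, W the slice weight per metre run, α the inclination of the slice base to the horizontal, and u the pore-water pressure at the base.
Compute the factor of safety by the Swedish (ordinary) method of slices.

FS = 2.45

Ordinary method of slices: FS = Σ[c'·Δl_i + (W_i cosα_i − u_i·Δl_i)·tanφ'] / Σ W_i sinα_i, with Δl_i = b_i / cosα_i.
Slice 1: Δl = 1.8/cos1.4° = 1.801 m; N'_1 = 28·cos1.4° − 8·1.801 = 13.6; c'Δl = 30.97; W sinα = 0.7
Slice 2: Δl = 2.4/cos14.2° = 2.476 m; N'_2 = 108·cos14.2° − 7·2.476 = 87.4; c'Δl = 42.58; W sinα = 26.5
Slice 3: Δl = 1.7/cos27.5° = 1.917 m; N'_3 = 82·cos27.5° − 20·1.917 = 34.4; c'Δl = 32.96; W sinα = 37.9
Slice 4: Δl = 2.3/cos42.2° = 3.105 m; N'_4 = 53·cos42.2° − 10·3.105 = 8.2; c'Δl = 53.40; W sinα = 35.6
Σc'Δl = 159.9 kN/m; ΣN' = 143.6 kN/m; ΣW sinα = 100.6 kN/m
Resisting = 159.9 + 143.6·tan31.2° = 159.9 + 87.0 = 246.9 kN/m
FS = 246.9 / 100.6 = 2.453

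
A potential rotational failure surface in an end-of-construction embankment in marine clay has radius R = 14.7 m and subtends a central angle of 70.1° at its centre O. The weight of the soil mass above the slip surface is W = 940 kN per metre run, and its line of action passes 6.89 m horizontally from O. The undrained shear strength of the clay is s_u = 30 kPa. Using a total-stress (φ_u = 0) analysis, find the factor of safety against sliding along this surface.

Taking moments about the centre O, the resisting moment is provided by the undrained shear strength acting along the arc:
Arc length L_a = R·θ = 14.7·(70.1°·π/180) = 14.7·1.2235 = 17.99 m
M_R = s_u·L_a·R = 30·17.99·14.7 = 7931.4 kN·m/m
M_D = W·d = 940·6.89 = 6476.6 kN·m/m
FS = M_R / M_D = 7931.4 / 6476.6 = 1.225

FS = 1.22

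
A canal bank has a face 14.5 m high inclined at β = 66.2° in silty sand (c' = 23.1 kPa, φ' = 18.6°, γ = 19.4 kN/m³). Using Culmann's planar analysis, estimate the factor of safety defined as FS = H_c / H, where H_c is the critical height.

FS = 0.87

H_c = (4c'/γ) · sinβ cosφ' / [1 − cos(β − φ')]
    = (4·23.1/19.4) · sin66.2°·cos18.6° / [1 − cos47.6°]
    = 4.763 · 0.8672 / 0.3257 = 12.68 m
FS = H_c / H = 12.68 / 14.5 = 0.875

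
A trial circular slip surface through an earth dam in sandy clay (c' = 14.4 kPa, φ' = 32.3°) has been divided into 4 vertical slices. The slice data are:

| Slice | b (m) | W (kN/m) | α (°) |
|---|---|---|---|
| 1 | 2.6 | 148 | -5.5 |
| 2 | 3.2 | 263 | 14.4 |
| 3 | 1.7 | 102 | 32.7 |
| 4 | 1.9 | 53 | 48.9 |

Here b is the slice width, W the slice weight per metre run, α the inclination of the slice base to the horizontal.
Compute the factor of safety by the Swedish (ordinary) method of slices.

FS = 3.33

Ordinary method of slices: FS = Σ[c'·Δl_i + (W_i cosα_i)·tanφ'] / Σ W_i sinα_i, with Δl_i = b_i / cosα_i.
Slice 1: Δl = 2.6/cos(-5.5°) = 2.612 m; N'_1 = 148·cos(-5.5°) = 147.3; c'Δl = 37.61; W sinα = -14.2
Slice 2: Δl = 3.2/cos14.4° = 3.304 m; N'_2 = 263·cos14.4° = 254.7; c'Δl = 47.57; W sinα = 65.4
Slice 3: Δl = 1.7/cos32.7° = 2.020 m; N'_3 = 102·cos32.7° = 85.8; c'Δl = 29.09; W sinα = 55.1
Slice 4: Δl = 1.9/cos48.9° = 2.890 m; N'_4 = 53·cos48.9° = 34.8; c'Δl = 41.62; W sinα = 39.9
Σc'Δl = 155.9 kN/m; ΣN' = 522.7 kN/m; ΣW sinα = 146.3 kN/m
Resisting = 155.9 + 522.7·tan32.3° = 155.9 + 330.5 = 486.4 kN/m
FS = 486.4 / 146.3 = 3.325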